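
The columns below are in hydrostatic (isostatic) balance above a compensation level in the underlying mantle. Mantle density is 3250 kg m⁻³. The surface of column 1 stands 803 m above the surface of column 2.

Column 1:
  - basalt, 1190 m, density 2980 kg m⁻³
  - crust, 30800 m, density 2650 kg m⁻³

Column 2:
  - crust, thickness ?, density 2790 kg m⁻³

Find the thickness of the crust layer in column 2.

Take the compensation level at the base of the deeper column (depth z_c below the surface of column 1) and equate Σ ρ_i t_i down to z_c; mantle fills any gap and the z_c terms cancel.
Column 1: 1190×2980 + 30800×2650 + (z_c − 31990)×3250
Column 2: 803×0 + x×2790 + (z_c − 803 − 0 − x)×3250
The z_c×3250 term appears on both sides and cancels. Collect the known terms of each column as K = Σ(ρt)_known − 3250 × (depth of known layers): K_1 = 85166200 − 3250×31990 = −18801300; K_2 = 0 − 3250×(803 + 0) = −2609750.
Balance: K_1 = K_2 − x×(3250 − 2790), so x = (K_2 − K_1)/(3250 − 2790) = 16191600/460 = 35200 m.

35200 m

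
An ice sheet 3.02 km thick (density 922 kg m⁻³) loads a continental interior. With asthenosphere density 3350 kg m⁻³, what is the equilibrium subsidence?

Isostatic balance requires: the ice load ρ_ice t is balanced by mantle displaced below, ρ_m s.
s = t ρ_ice / ρ_m = 3.02 km × 922/3350 = 0.831 km.

0.831 km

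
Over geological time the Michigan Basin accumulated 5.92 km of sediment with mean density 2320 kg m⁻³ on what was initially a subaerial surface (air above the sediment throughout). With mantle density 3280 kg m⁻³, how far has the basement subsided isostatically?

Subaerial load: s = t ρ_sed / ρ_m = 5.92 km × 2320/3280 = 4.19 km.

4.19 km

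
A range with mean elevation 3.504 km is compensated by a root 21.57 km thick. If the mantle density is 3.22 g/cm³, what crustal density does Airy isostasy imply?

ρ_c h = (ρ_m − ρ_c) r → ρ_c (h + r) = ρ_m r → ρ_c = ρ_m r / (h + r).
ρ_c = 3.22 × 21.57 km / (3.504 km + 21.57 km) = 2.77 g/cm³.

2.77 g/cm³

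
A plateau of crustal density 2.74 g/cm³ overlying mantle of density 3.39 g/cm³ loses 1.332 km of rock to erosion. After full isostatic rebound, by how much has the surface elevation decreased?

Rebound u = e ρ_c/ρ_m = 1.332 km × 2.74/3.39 = 1.077 km.
Net surface drop = e − u = 1.332 km − 1.077 km = e (ρ_m − ρ_c)/ρ_m = 0.255 km.

0.255 km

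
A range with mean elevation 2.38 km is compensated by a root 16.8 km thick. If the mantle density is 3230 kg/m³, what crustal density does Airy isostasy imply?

2830 kg/m³

ρ_c h = (ρ_m − ρ_c) r → ρ_c (h + r) = ρ_m r → ρ_c = ρ_m r / (h + r).
ρ_c = 3230 × 16.8 km / (2.38 km + 16.8 km) = 2830 kg/m³.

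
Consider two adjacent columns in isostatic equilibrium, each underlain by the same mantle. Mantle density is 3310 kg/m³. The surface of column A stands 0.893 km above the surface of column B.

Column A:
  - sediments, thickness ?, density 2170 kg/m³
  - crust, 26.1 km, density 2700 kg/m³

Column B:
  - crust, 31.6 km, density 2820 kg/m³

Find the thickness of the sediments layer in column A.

2.21 km

Take the compensation level at the base of the deeper column (depth z_c below the surface of column A) and equate Σ ρ_i t_i down to z_c; mantle fills any gap and the z_c terms cancel.
Column A: x×2170 + 26.1×2700 + (z_c − 26.1 − x)×3310
Column B: 0.893×0 + 31.6×2820 + (z_c − 0.893 − 31.6)×3310
The z_c×3310 term appears on both sides and cancels. Collect the known terms of each column as K = Σ(ρt)_known − 3310 × (depth of known layers): K_A = 70470 − 3310×26.1 = −15921; K_B = 89112 − 3310×(0.893 + 31.6) = −18439.83.
Balance: K_A − x×(3310 − 2170) = K_B, so x = (K_A − K_B)/(3310 − 2170) = 2518.83/1140 = 2.21 km.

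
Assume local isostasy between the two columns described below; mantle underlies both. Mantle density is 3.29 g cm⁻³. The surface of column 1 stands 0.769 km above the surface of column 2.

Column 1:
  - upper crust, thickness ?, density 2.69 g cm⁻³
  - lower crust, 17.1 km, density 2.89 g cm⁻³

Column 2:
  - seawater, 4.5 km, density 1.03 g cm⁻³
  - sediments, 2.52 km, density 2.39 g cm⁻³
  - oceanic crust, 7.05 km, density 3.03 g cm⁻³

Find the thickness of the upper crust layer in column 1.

16.6 km

Take the compensation level at the base of the deeper column (depth z_c below the surface of column 1) and equate Σ ρ_i t_i down to z_c; mantle fills any gap and the z_c terms cancel.
Column 1: x×2.69 + 17.1×2.89 + (z_c − 17.1 − x)×3.29
Column 2: 0.769×0 + 4.5×1.03 + 2.52×2.39 + 7.05×3.03 + (z_c − 0.769 − 14.07)×3.29
The z_c×3.29 term appears on both sides and cancels. Collect the known terms of each column as K = Σ(ρt)_known − 3.29 × (depth of known layers): K_1 = 49.419 − 3.29×17.1 = −6.84; K_2 = 32.0193 − 3.29×(0.769 + 14.07) = −16.80101.
Balance: K_1 − x×(3.29 − 2.69) = K_2, so x = (K_1 − K_2)/(3.29 − 2.69) = 9.96101/0.6 = 16.6 km.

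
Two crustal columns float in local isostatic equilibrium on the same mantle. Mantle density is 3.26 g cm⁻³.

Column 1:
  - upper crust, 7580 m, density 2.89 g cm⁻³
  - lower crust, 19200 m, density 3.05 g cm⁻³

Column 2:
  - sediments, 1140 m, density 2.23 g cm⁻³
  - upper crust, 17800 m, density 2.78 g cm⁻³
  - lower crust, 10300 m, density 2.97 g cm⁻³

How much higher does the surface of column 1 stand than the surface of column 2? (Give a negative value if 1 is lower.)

−1800 m

For any compensation level in the mantle, the mantle terms cancel and isostasy reduces to e = (Σt_1 − Σt_2) − (Σ(ρt)_1 − Σ(ρt)_2) / ρ_m.
Σt_1 = 26780 m; Σt_2 = 29240 m; Σ(ρt)_1 = 80466.2; Σ(ρt)_2 = 82617.2 (in m·g cm⁻³).
e = (26780 − 29240) − (80466.2 − 82617.2) / 3.26 = −1800 m.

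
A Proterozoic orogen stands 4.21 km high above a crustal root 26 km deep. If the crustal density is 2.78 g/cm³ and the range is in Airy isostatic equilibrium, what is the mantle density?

3.23 g/cm³

Airy balance: ρ_c h = (ρ_m − ρ_c) r → ρ_m = ρ_c (1 + h/r).
ρ_m = 2.78 × (1 + 4.21 km/26 km) = 3.23 g/cm³.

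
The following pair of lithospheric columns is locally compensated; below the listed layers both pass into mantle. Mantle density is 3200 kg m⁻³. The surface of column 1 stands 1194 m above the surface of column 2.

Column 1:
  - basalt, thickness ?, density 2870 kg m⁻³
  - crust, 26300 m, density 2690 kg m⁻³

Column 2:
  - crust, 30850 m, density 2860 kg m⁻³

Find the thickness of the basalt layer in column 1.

Take the compensation level at the base of the deeper column (depth z_c below the surface of column 1) and equate Σ ρ_i t_i down to z_c; mantle fills any gap and the z_c terms cancel.
Column 1: x×2870 + 26300×2690 + (z_c − 26300 − x)×3200
Column 2: 1194×0 + 30850×2860 + (z_c − 1194 − 30850)×3200
The z_c×3200 term appears on both sides and cancels. Collect the known terms of each column as K = Σ(ρt)_known − 3200 × (depth of known layers): K_1 = 70747000 − 3200×26300 = −13413000; K_2 = 88231000 − 3200×(1194 + 30850) = −14309800.
Balance: K_1 − x×(3200 − 2870) = K_2, so x = (K_1 − K_2)/(3200 − 2870) = 896800/330 = 2720 m.

2720 m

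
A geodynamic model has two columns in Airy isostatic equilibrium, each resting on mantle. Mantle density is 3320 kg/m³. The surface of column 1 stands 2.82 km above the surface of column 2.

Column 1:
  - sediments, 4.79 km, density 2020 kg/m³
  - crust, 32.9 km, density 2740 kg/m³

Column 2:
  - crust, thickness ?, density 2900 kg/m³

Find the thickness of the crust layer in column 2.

38 km

Take the compensation level at the base of the deeper column (depth z_c below the surface of column 1) and equate Σ ρ_i t_i down to z_c; mantle fills any gap and the z_c terms cancel.
Column 1: 4.79×2020 + 32.9×2740 + (z_c − 37.69)×3320
Column 2: 2.82×0 + x×2900 + (z_c − 2.82 − 0 − x)×3320
The z_c×3320 term appears on both sides and cancels. Collect the known terms of each column as K = Σ(ρt)_known − 3320 × (depth of known layers): K_1 = 99821.8 − 3320×37.69 = −25309; K_2 = 0 − 3320×(2.82 + 0) = −9362.4.
Balance: K_1 = K_2 − x×(3320 − 2900), so x = (K_2 − K_1)/(3320 − 2900) = 15946.6/420 = 38 km.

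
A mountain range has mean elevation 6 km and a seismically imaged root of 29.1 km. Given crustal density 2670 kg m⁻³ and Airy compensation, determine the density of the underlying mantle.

Airy balance: ρ_c h = (ρ_m − ρ_c) r → ρ_m = ρ_c (1 + h/r).
ρ_m = 2670 × (1 + 6 km/29.1 km) = 3220 kg m⁻³.

3220 kg m⁻³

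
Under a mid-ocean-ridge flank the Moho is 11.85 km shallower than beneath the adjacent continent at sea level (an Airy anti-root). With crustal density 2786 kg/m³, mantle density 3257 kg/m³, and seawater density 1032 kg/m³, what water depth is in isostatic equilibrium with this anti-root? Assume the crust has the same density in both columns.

Replacing a thickness d of crust by seawater at the top must be balanced by replacing crust with mantle at the base: d (ρ_c − ρ_w) = a (ρ_m − ρ_c).
d = a (ρ_m − ρ_c)/(ρ_c − ρ_w) = 11.85 km × 471/1754 = 3.18 km.

3.18 km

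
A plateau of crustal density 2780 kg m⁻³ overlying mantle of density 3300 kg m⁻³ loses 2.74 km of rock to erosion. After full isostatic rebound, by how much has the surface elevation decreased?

0.432 km

Rebound u = e ρ_c/ρ_m = 2.74 km × 2780/3300 = 2.308 km.
Net surface drop = e − u = 2.74 km − 2.308 km = e (ρ_m − ρ_c)/ρ_m = 0.432 km.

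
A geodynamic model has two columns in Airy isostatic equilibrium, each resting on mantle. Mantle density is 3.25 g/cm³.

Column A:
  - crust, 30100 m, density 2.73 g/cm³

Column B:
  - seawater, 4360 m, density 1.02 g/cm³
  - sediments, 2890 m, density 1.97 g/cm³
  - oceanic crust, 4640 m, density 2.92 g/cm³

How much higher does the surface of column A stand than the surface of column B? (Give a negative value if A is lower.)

215 m

For any compensation level in the mantle, the mantle terms cancel and isostasy reduces to e = (Σt_A − Σt_B) − (Σ(ρt)_A − Σ(ρt)_B) / ρ_m.
Σt_A = 30100 m; Σt_B = 11890 m; Σ(ρt)_A = 82173; Σ(ρt)_B = 23689.3 (in m·g/cm³).
e = (30100 − 11890) − (82173 − 23689.3) / 3.25 = 215 m.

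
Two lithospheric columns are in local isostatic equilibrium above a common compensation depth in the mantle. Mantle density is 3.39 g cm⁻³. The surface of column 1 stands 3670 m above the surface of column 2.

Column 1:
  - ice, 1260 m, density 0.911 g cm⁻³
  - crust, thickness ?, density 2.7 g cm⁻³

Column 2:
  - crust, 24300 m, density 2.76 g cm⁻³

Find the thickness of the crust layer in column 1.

35700 m

Take the compensation level at the base of the deeper column (depth z_c below the surface of column 1) and equate Σ ρ_i t_i down to z_c; mantle fills any gap and the z_c terms cancel.
Column 1: 1260×0.911 + x×2.7 + (z_c − 1260 − x)×3.39
Column 2: 3670×0 + 24300×2.76 + (z_c − 3670 − 24300)×3.39
The z_c×3.39 term appears on both sides and cancels. Collect the known terms of each column as K = Σ(ρt)_known − 3.39 × (depth of known layers): K_1 = 1147.86 − 3.39×1260 = −3123.54; K_2 = 67068 − 3.39×(3670 + 24300) = −27750.3.
Balance: K_1 − x×(3.39 − 2.7) = K_2, so x = (K_1 − K_2)/(3.39 − 2.7) = 24626.8/0.69 = 35700 m.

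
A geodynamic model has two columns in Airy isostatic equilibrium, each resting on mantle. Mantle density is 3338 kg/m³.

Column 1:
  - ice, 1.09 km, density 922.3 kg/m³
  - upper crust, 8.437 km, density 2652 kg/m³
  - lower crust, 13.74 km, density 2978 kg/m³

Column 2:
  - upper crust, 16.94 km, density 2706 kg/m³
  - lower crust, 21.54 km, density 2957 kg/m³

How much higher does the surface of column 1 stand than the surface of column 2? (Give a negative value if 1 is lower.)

−1.66 km

For any compensation level in the mantle, the mantle terms cancel and isostasy reduces to e = (Σt_1 − Σt_2) − (Σ(ρt)_1 − Σ(ρt)_2) / ρ_m.
Σt_1 = 23.267 km; Σt_2 = 38.48 km; Σ(ρt)_1 = 64297.951; Σ(ρt)_2 = 109533.42 (in km·kg/m³).
e = (23.267 − 38.48) − (64297.951 − 109533.42) / 3338 = −1.66 km.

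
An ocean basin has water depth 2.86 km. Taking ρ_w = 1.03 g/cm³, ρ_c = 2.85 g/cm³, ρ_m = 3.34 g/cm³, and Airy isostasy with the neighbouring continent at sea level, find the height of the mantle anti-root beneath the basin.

10.6 km

Equating mass per unit area of the two columns: replacing crust with seawater at the top is compensated by replacing crust with mantle at the base: d (ρ_c − ρ_w) = a (ρ_m − ρ_c).
a = d (ρ_c − ρ_w)/(ρ_m − ρ_c) = 2.86 km × 1.82/0.49 = 10.6 km.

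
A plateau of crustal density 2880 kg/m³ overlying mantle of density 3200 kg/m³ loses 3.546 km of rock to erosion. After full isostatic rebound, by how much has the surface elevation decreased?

Rebound u = e ρ_c/ρ_m = 3.546 km × 2880/3200 = 3.191 km.
Net surface drop = e − u = 3.546 km − 3.191 km = e (ρ_m − ρ_c)/ρ_m = 0.355 km.

0.355 km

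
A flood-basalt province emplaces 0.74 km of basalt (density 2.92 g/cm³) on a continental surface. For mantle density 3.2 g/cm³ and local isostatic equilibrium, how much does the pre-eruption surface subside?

0.675 km

Subaerial loading: s = t ρ_load / ρ_m.
s = 0.74 km × 2.92/3.2 = 0.675 km.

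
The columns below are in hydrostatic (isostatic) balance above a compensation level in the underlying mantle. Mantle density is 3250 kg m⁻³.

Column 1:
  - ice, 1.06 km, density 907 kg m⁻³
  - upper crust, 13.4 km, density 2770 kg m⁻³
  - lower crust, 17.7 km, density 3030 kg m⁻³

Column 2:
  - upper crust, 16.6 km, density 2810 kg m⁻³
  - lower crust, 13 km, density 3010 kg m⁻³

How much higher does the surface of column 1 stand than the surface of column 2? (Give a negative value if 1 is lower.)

For any compensation level in the mantle, the mantle terms cancel and isostasy reduces to e = (Σt_1 − Σt_2) − (Σ(ρt)_1 − Σ(ρt)_2) / ρ_m.
Σt_1 = 32.16 km; Σt_2 = 29.6 km; Σ(ρt)_1 = 91710.42; Σ(ρt)_2 = 85776 (in km·kg m⁻³).
e = (32.16 − 29.6) − (91710.42 − 85776) / 3250 = 0.734 km.

0.734 km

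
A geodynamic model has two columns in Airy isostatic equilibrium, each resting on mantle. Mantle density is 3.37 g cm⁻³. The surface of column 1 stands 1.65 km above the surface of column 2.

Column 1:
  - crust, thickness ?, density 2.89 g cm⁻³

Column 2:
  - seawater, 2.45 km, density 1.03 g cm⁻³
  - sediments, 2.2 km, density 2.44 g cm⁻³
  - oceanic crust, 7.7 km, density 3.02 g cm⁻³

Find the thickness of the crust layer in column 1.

Take the compensation level at the base of the deeper column (depth z_c below the surface of column 1) and equate Σ ρ_i t_i down to z_c; mantle fills any gap and the z_c terms cancel.
Column 1: x×2.89 + (z_c − 0 − x)×3.37
Column 2: 1.65×0 + 2.45×1.03 + 2.2×2.44 + 7.7×3.02 + (z_c − 1.65 − 12.35)×3.37
The z_c×3.37 term appears on both sides and cancels. Collect the known terms of each column as K = Σ(ρt)_known − 3.37 × (depth of known layers): K_1 = 0 − 3.37×0 = 0; K_2 = 31.1455 − 3.37×(1.65 + 12.35) = −16.0345.
Balance: K_1 − x×(3.37 − 2.89) = K_2, so x = (K_1 − K_2)/(3.37 − 2.89) = 16.0345/0.48 = 33.4 km.

33.4 km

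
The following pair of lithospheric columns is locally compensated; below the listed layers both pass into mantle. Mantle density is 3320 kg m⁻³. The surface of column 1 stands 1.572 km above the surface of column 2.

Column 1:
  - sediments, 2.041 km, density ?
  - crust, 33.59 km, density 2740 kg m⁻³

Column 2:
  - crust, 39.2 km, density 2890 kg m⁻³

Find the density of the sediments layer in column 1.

Take the compensation level at the base of the deeper column (depth z_c below the surface of column 1) and equate Σ ρ_i t_i down to z_c; mantle fills any gap and the z_c terms cancel.
Column 1: 2.041×ρ + 33.59×2740 + (z_c − 35.631)×3320
Column 2: 1.572×0 + 39.2×2890 + (z_c − 1.572 − 39.2)×3320
The z_c×3320 term appears on both sides and cancels. Collect the known terms of each column as K = Σ(ρt)_known − 3320 × (depth of known layers): K_1 = 92036.6 − 3320×35.631 = −26258.32; K_2 = 113288 − 3320×(1.572 + 39.2) = −22075.04.
Balance: K_1 + 2.041×ρ = K_2, so ρ = (K_2 − K_1)/2.041 = 4183.28/2.041 = 2050 kg m⁻³.

2050 kg m⁻³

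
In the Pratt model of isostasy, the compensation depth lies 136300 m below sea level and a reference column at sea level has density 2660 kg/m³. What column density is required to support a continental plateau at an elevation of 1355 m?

Pratt balance: ρ_ref D = ρ (D + h).
ρ = ρ_ref D/(D + h) = 2660 × 136300 m/(136300 m + 1355 m) = 2630 kg/m³.

2630 kg/m³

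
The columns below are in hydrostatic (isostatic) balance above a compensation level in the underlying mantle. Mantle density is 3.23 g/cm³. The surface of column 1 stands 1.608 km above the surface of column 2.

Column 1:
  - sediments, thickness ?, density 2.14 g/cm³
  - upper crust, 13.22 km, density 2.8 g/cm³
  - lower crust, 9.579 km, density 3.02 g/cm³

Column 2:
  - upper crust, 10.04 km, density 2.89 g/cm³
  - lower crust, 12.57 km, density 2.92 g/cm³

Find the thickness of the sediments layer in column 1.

4.41 km

Take the compensation level at the base of the deeper column (depth z_c below the surface of column 1) and equate Σ ρ_i t_i down to z_c; mantle fills any gap and the z_c terms cancel.
Column 1: x×2.14 + 13.22×2.8 + 9.579×3.02 + (z_c − 22.799 − x)×3.23
Column 2: 1.608×0 + 10.04×2.89 + 12.57×2.92 + (z_c − 1.608 − 22.61)×3.23
The z_c×3.23 term appears on both sides and cancels. Collect the known terms of each column as K = Σ(ρt)_known − 3.23 × (depth of known layers): K_1 = 65.94458 − 3.23×22.799 = −7.69619; K_2 = 65.72 − 3.23×(1.608 + 22.61) = −12.50414.
Balance: K_1 − x×(3.23 − 2.14) = K_2, so x = (K_1 − K_2)/(3.23 − 2.14) = 4.80795/1.09 = 4.41 km.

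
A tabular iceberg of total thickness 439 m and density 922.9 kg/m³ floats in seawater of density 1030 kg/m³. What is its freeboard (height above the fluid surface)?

Floating equilibrium: submerged depth d = t ρ_obj/ρ_fluid = 439 m × 922.9/1030 = 393.4 m.
Freeboard = t − d = 439 m − 393.4 m = 45.6 m.

45.6 m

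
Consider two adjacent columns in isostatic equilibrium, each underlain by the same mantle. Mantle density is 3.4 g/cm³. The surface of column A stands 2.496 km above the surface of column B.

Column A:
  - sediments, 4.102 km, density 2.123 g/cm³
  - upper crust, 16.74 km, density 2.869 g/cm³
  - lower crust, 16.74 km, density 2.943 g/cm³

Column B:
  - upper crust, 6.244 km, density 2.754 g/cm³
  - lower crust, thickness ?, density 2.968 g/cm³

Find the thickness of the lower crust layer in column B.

21.4 km

Take the compensation level at the base of the deeper column (depth z_c below the surface of column A) and equate Σ ρ_i t_i down to z_c; mantle fills any gap and the z_c terms cancel.
Column A: 4.102×2.123 + 16.74×2.869 + 16.74×2.943 + (z_c − 37.582)×3.4
Column B: 2.496×0 + 6.244×2.754 + x×2.968 + (z_c − 2.496 − 6.244 − x)×3.4
The z_c×3.4 term appears on both sides and cancels. Collect the known terms of each column as K = Σ(ρt)_known − 3.4 × (depth of known layers): K_A = 106.001426 − 3.4×37.582 = −21.777374; K_B = 17.195976 − 3.4×(2.496 + 6.244) = −12.520024.
Balance: K_A = K_B − x×(3.4 − 2.968), so x = (K_B − K_A)/(3.4 − 2.968) = 9.25735/0.432 = 21.4 km.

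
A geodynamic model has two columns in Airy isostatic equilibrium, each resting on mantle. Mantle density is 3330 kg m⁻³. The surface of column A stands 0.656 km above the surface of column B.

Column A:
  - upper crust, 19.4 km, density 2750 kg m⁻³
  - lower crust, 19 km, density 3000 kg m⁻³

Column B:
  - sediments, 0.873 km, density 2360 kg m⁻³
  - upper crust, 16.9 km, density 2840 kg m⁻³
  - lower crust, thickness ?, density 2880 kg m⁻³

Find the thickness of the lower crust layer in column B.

Take the compensation level at the base of the deeper column (depth z_c below the surface of column A) and equate Σ ρ_i t_i down to z_c; mantle fills any gap and the z_c terms cancel.
Column A: 19.4×2750 + 19×3000 + (z_c − 38.4)×3330
Column B: 0.656×0 + 0.873×2360 + 16.9×2840 + x×2880 + (z_c − 0.656 − 17.773 − x)×3330
The z_c×3330 term appears on both sides and cancels. Collect the known terms of each column as K = Σ(ρt)_known − 3330 × (depth of known layers): K_A = 110350 − 3330×38.4 = −17522; K_B = 50056.28 − 3330×(0.656 + 17.773) = −11312.29.
Balance: K_A = K_B − x×(3330 − 2880), so x = (K_B − K_A)/(3330 − 2880) = 6209.71/450 = 13.8 km.

13.8 km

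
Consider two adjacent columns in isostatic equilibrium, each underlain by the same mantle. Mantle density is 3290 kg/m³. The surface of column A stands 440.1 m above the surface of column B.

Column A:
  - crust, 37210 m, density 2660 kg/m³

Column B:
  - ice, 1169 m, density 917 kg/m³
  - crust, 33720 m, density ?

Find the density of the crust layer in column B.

Take the compensation level at the base of the deeper column (depth z_c below the surface of column A) and equate Σ ρ_i t_i down to z_c; mantle fills any gap and the z_c terms cancel.
Column A: 37210×2660 + (z_c − 37210)×3290
Column B: 440.1×0 + 1169×917 + 33720×ρ + (z_c − 440.1 − 34889)×3290
The z_c×3290 term appears on both sides and cancels. Collect the known terms of each column as K = Σ(ρt)_known − 3290 × (depth of known layers): K_A = 98978600 − 3290×37210 = −23442300; K_B = 1071973 − 3290×(440.1 + 34889) = −115160766.
Balance: K_A = K_B + 33720×ρ, so ρ = (K_A − K_B)/33720 = 91718500/33720 = 2720 kg/m³.

2720 kg/m³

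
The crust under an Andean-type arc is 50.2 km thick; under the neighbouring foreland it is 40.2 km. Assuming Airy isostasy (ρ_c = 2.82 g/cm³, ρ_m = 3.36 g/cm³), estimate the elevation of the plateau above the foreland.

Excess crust Δ = 50.2 km − 40.2 km = 10 km, split between elevation h and root r with h + r = Δ.
Airy balance ρ_c h = (ρ_m − ρ_c) r gives r = h ρ_c/(ρ_m − ρ_c), so h (1 + ρ_c/(ρ_m − ρ_c)) = Δ, i.e. h = Δ (ρ_m − ρ_c)/ρ_m.
h = 10 km × 0.54/3.36 = 1.61 km.

1.61 km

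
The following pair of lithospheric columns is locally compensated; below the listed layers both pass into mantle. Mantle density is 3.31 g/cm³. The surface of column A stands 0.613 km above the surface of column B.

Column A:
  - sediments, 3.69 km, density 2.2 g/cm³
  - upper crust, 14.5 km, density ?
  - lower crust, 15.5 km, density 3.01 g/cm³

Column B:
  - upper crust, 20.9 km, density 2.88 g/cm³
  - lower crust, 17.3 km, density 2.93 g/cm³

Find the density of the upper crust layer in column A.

Take the compensation level at the base of the deeper column (depth z_c below the surface of column A) and equate Σ ρ_i t_i down to z_c; mantle fills any gap and the z_c terms cancel.
Column A: 3.69×2.2 + 14.5×ρ + 15.5×3.01 + (z_c − 33.69)×3.31
Column B: 0.613×0 + 20.9×2.88 + 17.3×2.93 + (z_c − 0.613 − 38.2)×3.31
The z_c×3.31 term appears on both sides and cancels. Collect the known terms of each column as K = Σ(ρt)_known − 3.31 × (depth of known layers): K_A = 54.773 − 3.31×33.69 = −56.7409; K_B = 110.881 − 3.31×(0.613 + 38.2) = −17.59003.
Balance: K_A + 14.5×ρ = K_B, so ρ = (K_B − K_A)/14.5 = 39.1509/14.5 = 2.7 g/cm³.

2.7 g/cm³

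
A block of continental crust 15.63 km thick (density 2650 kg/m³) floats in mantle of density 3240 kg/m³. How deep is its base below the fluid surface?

12.8 km

Draft d = t ρ_obj/ρ_fluid = 15.63 km × 2650/3240 = 12.8 km.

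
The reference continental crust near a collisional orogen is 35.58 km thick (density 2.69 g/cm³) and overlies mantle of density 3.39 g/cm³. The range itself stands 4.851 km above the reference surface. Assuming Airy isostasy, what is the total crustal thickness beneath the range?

Root depth r = h ρ_c / (ρ_m − ρ_c) = 4.851 km × 2.69 / 0.7 = 18.64 km.
Total thickness = T + h + r = 35.58 km + 4.851 km + 18.64 km = 59.1 km.

59.1 km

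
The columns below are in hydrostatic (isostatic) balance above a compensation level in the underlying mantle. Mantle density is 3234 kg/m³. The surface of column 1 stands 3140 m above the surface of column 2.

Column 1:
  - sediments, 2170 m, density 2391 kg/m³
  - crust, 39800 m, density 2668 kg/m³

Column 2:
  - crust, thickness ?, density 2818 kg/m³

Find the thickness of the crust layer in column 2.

Take the compensation level at the base of the deeper column (depth z_c below the surface of column 1) and equate Σ ρ_i t_i down to z_c; mantle fills any gap and the z_c terms cancel.
Column 1: 2170×2391 + 39800×2668 + (z_c − 41970)×3234
Column 2: 3140×0 + x×2818 + (z_c − 3140 − 0 − x)×3234
The z_c×3234 term appears on both sides and cancels. Collect the known terms of each column as K = Σ(ρt)_known − 3234 × (depth of known layers): K_1 = 111374870 − 3234×41970 = −24356110; K_2 = 0 − 3234×(3140 + 0) = −10154760.
Balance: K_1 = K_2 − x×(3234 − 2818), so x = (K_2 − K_1)/(3234 − 2818) = 14201400/416 = 34100 m.

34100 m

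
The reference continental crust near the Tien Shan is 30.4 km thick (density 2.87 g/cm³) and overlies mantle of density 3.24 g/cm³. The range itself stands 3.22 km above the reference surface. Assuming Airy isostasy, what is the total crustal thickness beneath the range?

Root depth r = h ρ_c / (ρ_m − ρ_c) = 3.22 km × 2.87 / 0.37 = 24.98 km.
Total thickness = T + h + r = 30.4 km + 3.22 km + 24.98 km = 58.6 km.

58.6 km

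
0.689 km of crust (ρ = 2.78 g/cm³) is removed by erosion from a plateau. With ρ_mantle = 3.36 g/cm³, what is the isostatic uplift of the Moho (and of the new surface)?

Unloading: uplift u = e ρ_c/ρ_m = 0.689 km × 2.78/3.36 = 0.57 km.

0.57 km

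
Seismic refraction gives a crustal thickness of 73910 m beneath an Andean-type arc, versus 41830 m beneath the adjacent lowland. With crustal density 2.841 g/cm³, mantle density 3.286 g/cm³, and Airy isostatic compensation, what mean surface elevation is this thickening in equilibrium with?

Excess crust Δ = 73910 m − 41830 m = 32080 m, split between elevation h and root r with h + r = Δ.
Airy balance ρ_c h = (ρ_m − ρ_c) r gives r = h ρ_c/(ρ_m − ρ_c), so h (1 + ρ_c/(ρ_m − ρ_c)) = Δ, i.e. h = Δ (ρ_m − ρ_c)/ρ_m.
h = 32080 m × 0.445/3.286 = 4340 m.

4340 m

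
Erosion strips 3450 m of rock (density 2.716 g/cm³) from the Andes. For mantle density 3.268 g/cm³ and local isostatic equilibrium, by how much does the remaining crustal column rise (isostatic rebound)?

2870 m

Unloading: uplift u = e ρ_c/ρ_m = 3450 m × 2.716/3.268 = 2870 m.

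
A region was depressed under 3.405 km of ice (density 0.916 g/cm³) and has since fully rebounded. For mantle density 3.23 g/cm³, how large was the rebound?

Removing the load lets mantle flow back in; uplift u satisfies ρ_ice t = ρ_m u.
u = t ρ_ice/ρ_m = 3.405 km × 0.916/3.23 = 0.966 km.

0.966 km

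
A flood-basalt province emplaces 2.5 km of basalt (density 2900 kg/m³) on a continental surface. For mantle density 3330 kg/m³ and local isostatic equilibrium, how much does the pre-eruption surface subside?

Subaerial loading: s = t ρ_load / ρ_m.
s = 2.5 km × 2900/3330 = 2.18 km.

2.18 km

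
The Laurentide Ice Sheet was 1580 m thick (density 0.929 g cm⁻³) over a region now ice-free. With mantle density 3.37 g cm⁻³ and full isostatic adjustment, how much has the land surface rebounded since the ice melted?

Removing the load lets mantle flow back in; uplift u satisfies ρ_ice t = ρ_m u.
u = t ρ_ice/ρ_m = 1580 m × 0.929/3.37 = 436 m.

436 m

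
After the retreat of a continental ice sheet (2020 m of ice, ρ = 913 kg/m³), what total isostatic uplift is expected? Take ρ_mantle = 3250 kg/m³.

Removing the load lets mantle flow back in; uplift u satisfies ρ_ice t = ρ_m u.
u = t ρ_ice/ρ_m = 2020 m × 913/3250 = 567 m.

567 m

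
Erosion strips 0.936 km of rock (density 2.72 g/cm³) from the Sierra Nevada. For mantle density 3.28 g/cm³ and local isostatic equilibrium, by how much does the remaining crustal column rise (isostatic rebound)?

0.776 km

Unloading: uplift u = e ρ_c/ρ_m = 0.936 km × 2.72/3.28 = 0.776 km.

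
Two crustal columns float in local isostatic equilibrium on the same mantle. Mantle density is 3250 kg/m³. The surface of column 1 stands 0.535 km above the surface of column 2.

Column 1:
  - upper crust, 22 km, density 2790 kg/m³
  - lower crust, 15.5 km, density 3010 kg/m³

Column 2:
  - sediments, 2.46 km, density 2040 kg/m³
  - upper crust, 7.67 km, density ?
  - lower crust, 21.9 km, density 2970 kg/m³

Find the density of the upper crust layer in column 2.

2860 kg/m³

Take the compensation level at the base of the deeper column (depth z_c below the surface of column 1) and equate Σ ρ_i t_i down to z_c; mantle fills any gap and the z_c terms cancel.
Column 1: 22×2790 + 15.5×3010 + (z_c − 37.5)×3250
Column 2: 0.535×0 + 2.46×2040 + 7.67×ρ + 21.9×2970 + (z_c − 0.535 − 32.03)×3250
The z_c×3250 term appears on both sides and cancels. Collect the known terms of each column as K = Σ(ρt)_known − 3250 × (depth of known layers): K_1 = 108035 − 3250×37.5 = −13840; K_2 = 70061.4 − 3250×(0.535 + 32.03) = −35774.85.
Balance: K_1 = K_2 + 7.67×ρ, so ρ = (K_1 − K_2)/7.67 = 21934.9/7.67 = 2860 kg/m³.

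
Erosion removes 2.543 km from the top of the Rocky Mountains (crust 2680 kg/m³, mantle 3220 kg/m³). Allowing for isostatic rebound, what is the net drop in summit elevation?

0.426 km

Rebound u = e ρ_c/ρ_m = 2.543 km × 2680/3220 = 2.117 km.
Net surface drop = e − u = 2.543 km − 2.117 km = e (ρ_m − ρ_c)/ρ_m = 0.426 km.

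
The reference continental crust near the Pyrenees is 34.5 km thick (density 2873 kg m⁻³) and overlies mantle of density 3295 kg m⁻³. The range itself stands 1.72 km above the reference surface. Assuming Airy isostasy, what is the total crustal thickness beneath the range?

47.9 km

Root depth r = h ρ_c / (ρ_m − ρ_c) = 1.72 km × 2873 / 422 = 11.71 km.
Total thickness = T + h + r = 34.5 km + 1.72 km + 11.71 km = 47.9 km.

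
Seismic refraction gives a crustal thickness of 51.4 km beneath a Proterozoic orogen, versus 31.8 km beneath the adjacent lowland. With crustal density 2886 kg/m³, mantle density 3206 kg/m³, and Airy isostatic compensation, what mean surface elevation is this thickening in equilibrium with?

Excess crust Δ = 51.4 km − 31.8 km = 19.6 km, split between elevation h and root r with h + r = Δ.
Airy balance ρ_c h = (ρ_m − ρ_c) r gives r = h ρ_c/(ρ_m − ρ_c), so h (1 + ρ_c/(ρ_m − ρ_c)) = Δ, i.e. h = Δ (ρ_m − ρ_c)/ρ_m.
h = 19.6 km × 320/3206 = 1.96 km.

1.96 km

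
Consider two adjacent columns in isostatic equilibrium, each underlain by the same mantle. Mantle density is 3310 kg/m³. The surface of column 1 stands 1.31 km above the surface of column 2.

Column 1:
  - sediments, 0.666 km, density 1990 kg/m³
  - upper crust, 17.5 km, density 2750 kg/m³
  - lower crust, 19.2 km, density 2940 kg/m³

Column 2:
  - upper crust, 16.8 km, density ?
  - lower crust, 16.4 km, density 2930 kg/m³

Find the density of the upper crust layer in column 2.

2880 kg/m³

Take the compensation level at the base of the deeper column (depth z_c below the surface of column 1) and equate Σ ρ_i t_i down to z_c; mantle fills any gap and the z_c terms cancel.
Column 1: 0.666×1990 + 17.5×2750 + 19.2×2940 + (z_c − 37.366)×3310
Column 2: 1.31×0 + 16.8×ρ + 16.4×2930 + (z_c − 1.31 − 33.2)×3310
The z_c×3310 term appears on both sides and cancels. Collect the known terms of each column as K = Σ(ρt)_known − 3310 × (depth of known layers): K_1 = 105898.34 − 3310×37.366 = −17783.12; K_2 = 48052 − 3310×(1.31 + 33.2) = −66176.1.
Balance: K_1 = K_2 + 16.8×ρ, so ρ = (K_1 − K_2)/16.8 = 48393/16.8 = 2880 kg/m³.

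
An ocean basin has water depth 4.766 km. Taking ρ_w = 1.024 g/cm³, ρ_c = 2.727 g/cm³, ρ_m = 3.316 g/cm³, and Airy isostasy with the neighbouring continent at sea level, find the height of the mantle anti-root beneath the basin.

Equating mass per unit area of the two columns: replacing crust with seawater at the top is compensated by replacing crust with mantle at the base: d (ρ_c − ρ_w) = a (ρ_m − ρ_c).
a = d (ρ_c − ρ_w)/(ρ_m − ρ_c) = 4.766 km × 1.703/0.589 = 13.8 km.

13.8 km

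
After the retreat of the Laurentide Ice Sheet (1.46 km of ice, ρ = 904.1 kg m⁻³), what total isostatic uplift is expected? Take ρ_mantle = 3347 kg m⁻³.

Removing the load lets mantle flow back in; uplift u satisfies ρ_ice t = ρ_m u.
u = t ρ_ice/ρ_m = 1.46 km × 904.1/3347 = 0.394 km.

0.394 km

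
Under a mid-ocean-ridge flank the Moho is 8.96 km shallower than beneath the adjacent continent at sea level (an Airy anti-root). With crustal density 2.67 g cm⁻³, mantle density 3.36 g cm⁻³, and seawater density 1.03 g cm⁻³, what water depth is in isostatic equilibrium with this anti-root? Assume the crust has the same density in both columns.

3.77 km

Replacing a thickness d of crust by seawater at the top must be balanced by replacing crust with mantle at the base: d (ρ_c − ρ_w) = a (ρ_m − ρ_c).
d = a (ρ_m − ρ_c)/(ρ_c − ρ_w) = 8.96 km × 0.69/1.64 = 3.77 km.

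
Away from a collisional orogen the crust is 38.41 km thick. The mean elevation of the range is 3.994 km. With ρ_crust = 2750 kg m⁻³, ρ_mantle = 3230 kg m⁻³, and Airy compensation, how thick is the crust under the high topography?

65.3 km

Root depth r = h ρ_c / (ρ_m − ρ_c) = 3.994 km × 2750 / 480 = 22.88 km.
Total thickness = T + h + r = 38.41 km + 3.994 km + 22.88 km = 65.3 km.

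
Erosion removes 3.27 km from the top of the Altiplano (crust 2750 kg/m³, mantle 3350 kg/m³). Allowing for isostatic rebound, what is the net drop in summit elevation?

0.586 km

Rebound u = e ρ_c/ρ_m = 3.27 km × 2750/3350 = 2.684 km.
Net surface drop = e − u = 3.27 km − 2.684 km = e (ρ_m − ρ_c)/ρ_m = 0.586 km.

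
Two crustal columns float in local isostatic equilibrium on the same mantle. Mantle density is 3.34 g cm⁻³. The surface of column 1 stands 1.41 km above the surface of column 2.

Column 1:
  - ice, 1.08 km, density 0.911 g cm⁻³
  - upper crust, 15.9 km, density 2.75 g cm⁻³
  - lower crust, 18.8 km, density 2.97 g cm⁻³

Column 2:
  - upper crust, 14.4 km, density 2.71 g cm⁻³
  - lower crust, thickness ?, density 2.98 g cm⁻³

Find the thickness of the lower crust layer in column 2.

Take the compensation level at the base of the deeper column (depth z_c below the surface of column 1) and equate Σ ρ_i t_i down to z_c; mantle fills any gap and the z_c terms cancel.
Column 1: 1.08×0.911 + 15.9×2.75 + 18.8×2.97 + (z_c − 35.78)×3.34
Column 2: 1.41×0 + 14.4×2.71 + x×2.98 + (z_c − 1.41 − 14.4 − x)×3.34
The z_c×3.34 term appears on both sides and cancels. Collect the known terms of each column as K = Σ(ρt)_known − 3.34 × (depth of known layers): K_1 = 100.54488 − 3.34×35.78 = −18.96032; K_2 = 39.024 − 3.34×(1.41 + 14.4) = −13.7814.
Balance: K_1 = K_2 − x×(3.34 − 2.98), so x = (K_2 − K_1)/(3.34 − 2.98) = 5.17892/0.36 = 14.4 km.

14.4 km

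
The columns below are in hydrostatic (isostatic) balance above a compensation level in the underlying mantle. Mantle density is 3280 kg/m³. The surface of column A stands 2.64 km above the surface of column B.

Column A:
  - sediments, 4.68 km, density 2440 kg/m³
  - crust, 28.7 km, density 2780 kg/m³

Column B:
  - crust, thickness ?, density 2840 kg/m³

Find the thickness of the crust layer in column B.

Take the compensation level at the base of the deeper column (depth z_c below the surface of column A) and equate Σ ρ_i t_i down to z_c; mantle fills any gap and the z_c terms cancel.
Column A: 4.68×2440 + 28.7×2780 + (z_c − 33.38)×3280
Column B: 2.64×0 + x×2840 + (z_c − 2.64 − 0 − x)×3280
The z_c×3280 term appears on both sides and cancels. Collect the known terms of each column as K = Σ(ρt)_known − 3280 × (depth of known layers): K_A = 91205.2 − 3280×33.38 = −18281.2; K_B = 0 − 3280×(2.64 + 0) = −8659.2.
Balance: K_A = K_B − x×(3280 − 2840), so x = (K_B − K_A)/(3280 − 2840) = 9622/440 = 21.9 km.

21.9 km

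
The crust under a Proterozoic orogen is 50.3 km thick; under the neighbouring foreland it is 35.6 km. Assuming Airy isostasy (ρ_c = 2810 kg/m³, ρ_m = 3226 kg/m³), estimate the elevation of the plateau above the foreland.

1.9 km

Excess crust Δ = 50.3 km − 35.6 km = 14.7 km, split between elevation h and root r with h + r = Δ.
Airy balance ρ_c h = (ρ_m − ρ_c) r gives r = h ρ_c/(ρ_m − ρ_c), so h (1 + ρ_c/(ρ_m − ρ_c)) = Δ, i.e. h = Δ (ρ_m − ρ_c)/ρ_m.
h = 14.7 km × 416/3226 = 1.9 km.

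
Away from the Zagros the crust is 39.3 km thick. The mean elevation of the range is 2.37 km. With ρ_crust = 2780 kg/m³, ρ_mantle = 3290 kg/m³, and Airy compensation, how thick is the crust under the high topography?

Root depth r = h ρ_c / (ρ_m − ρ_c) = 2.37 km × 2780 / 510 = 12.92 km.
Total thickness = T + h + r = 39.3 km + 2.37 km + 12.92 km = 54.6 km.

54.6 km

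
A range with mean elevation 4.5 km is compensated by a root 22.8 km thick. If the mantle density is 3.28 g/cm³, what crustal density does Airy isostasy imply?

ρ_c h = (ρ_m − ρ_c) r → ρ_c (h + r) = ρ_m r → ρ_c = ρ_m r / (h + r).
ρ_c = 3.28 × 22.8 km / (4.5 km + 22.8 km) = 2.74 g/cm³.

2.74 g/cm³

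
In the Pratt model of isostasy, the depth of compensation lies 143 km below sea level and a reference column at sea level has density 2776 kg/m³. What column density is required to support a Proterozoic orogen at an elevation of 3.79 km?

2700 kg/m³

Pratt balance: ρ_ref D = ρ (D + h).
ρ = ρ_ref D/(D + h) = 2776 × 143 km/(143 km + 3.79 km) = 2700 kg/m³.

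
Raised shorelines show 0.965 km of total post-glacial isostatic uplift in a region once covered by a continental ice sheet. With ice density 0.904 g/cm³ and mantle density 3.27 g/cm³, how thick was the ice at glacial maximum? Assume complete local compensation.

u = t ρ_ice/ρ_m → t = u ρ_m/ρ_ice = 0.965 km × 3.27/0.904 = 3.49 km.

3.49 km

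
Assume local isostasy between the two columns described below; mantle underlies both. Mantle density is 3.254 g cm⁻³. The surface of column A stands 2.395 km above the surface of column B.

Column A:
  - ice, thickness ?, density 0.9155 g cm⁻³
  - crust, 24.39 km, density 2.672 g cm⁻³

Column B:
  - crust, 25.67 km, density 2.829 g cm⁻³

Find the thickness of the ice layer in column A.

Take the compensation level at the base of the deeper column (depth z_c below the surface of column A) and equate Σ ρ_i t_i down to z_c; mantle fills any gap and the z_c terms cancel.
Column A: x×0.9155 + 24.39×2.672 + (z_c − 24.39 − x)×3.254
Column B: 2.395×0 + 25.67×2.829 + (z_c − 2.395 − 25.67)×3.254
The z_c×3.254 term appears on both sides and cancels. Collect the known terms of each column as K = Σ(ρt)_known − 3.254 × (depth of known layers): K_A = 65.17008 − 3.254×24.39 = −14.19498; K_B = 72.62043 − 3.254×(2.395 + 25.67) = −18.70308.
Balance: K_A − x×(3.254 − 0.9155) = K_B, so x = (K_A − K_B)/(3.254 − 0.9155) = 4.5081/2.3385 = 1.93 km.

1.93 km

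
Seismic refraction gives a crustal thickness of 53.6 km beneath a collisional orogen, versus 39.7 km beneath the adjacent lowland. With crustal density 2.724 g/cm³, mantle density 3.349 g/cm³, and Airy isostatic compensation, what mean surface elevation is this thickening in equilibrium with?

Excess crust Δ = 53.6 km − 39.7 km = 13.9 km, split between elevation h and root r with h + r = Δ.
Airy balance ρ_c h = (ρ_m − ρ_c) r gives r = h ρ_c/(ρ_m − ρ_c), so h (1 + ρ_c/(ρ_m − ρ_c)) = Δ, i.e. h = Δ (ρ_m − ρ_c)/ρ_m.
h = 13.9 km × 0.625/3.349 = 2.59 km.

2.59 km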